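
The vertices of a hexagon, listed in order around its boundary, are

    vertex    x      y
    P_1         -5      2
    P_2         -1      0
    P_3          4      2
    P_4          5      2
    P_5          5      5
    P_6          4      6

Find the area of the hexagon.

30.5

Apply the shoelace (surveyor's) formula: 2A = Σ (x_i·y_{i+1} − x_{i+1}·y_i), indices taken mod 6.
Σ = (2) + (-2) + (-2) + (15) + (10) + (38) = 61
Area = |Σ|/2 = 30.5.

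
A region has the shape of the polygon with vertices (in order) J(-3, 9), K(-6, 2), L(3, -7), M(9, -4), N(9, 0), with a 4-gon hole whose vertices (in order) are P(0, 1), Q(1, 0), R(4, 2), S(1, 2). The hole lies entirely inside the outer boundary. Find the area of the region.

Outer boundary:
Apply the shoelace formula: 2A = Σ (x_i·y_{i+1} − x_{i+1}·y_i), indices taken mod 5.
J→K: (-3)(2) − (-6)(9) = 48
K→L: (-6)(-7) − (3)(2) = 36
L→M: (3)(-4) − (9)(-7) = 51
M→N: (9)(0) − (9)(-4) = 36
N→J: (9)(9) − (-3)(0) = 81
Σ = 252
Area = |Σ|/2 = 126.
Hole:
Apply the surveyor's formula: 2A = Σ (x_i·y_{i+1} − x_{i+1}·y_i), indices taken mod 4.
Σ = (-1) + (2) + (6) + (1) = 8
Area = |Σ|/2 = 4.
Net area = 126 − 4 = 122.

122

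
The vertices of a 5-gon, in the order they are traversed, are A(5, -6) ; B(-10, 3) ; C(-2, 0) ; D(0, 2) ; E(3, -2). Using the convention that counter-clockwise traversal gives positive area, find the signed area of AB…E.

-28.5

Apply the shoelace formula: 2A = Σ (x_i·y_{i+1} − x_{i+1}·y_i), indices taken mod 5.
Cross-terms: -45, 6, -4, -6, -8  ⇒  Σ = -57
Signed area = Σ/2 = -28.5 (negative ⇒ clockwise traversal).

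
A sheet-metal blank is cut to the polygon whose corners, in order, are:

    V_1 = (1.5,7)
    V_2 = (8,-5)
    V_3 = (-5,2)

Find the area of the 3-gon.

55.25

Cross-terms: -63.5, -9, -38  ⇒  Σ = -110.5
Area = |Σ|/2 = 55.25.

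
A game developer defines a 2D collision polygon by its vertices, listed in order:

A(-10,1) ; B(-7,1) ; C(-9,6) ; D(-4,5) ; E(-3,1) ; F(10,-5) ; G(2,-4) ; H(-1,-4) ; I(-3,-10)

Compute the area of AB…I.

Σ = (-3) + (-33) + (-21) + (11) + (5) + (-30) + (-12) + (-2) + (-103) = -188
Area = |Σ|/2 = 94.

94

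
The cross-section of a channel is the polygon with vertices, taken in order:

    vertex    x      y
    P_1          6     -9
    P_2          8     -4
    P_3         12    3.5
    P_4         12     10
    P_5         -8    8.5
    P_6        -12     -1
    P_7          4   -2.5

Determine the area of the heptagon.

253.5

P_1→P_2: (6)(-4) − (8)(-9) = 48
P_2→P_3: (8)(3.5) − (12)(-4) = 76
P_3→P_4: (12)(10) − (12)(3.5) = 78
P_4→P_5: (12)(8.5) − (-8)(10) = 182
P_5→P_6: (-8)(-1) − (-12)(8.5) = 110
P_6→P_7: (-12)(-2.5) − (4)(-1) = 34
P_7→P_1: (4)(-9) − (6)(-2.5) = -21
Σ = 507
Area = |Σ|/2 = 253.5.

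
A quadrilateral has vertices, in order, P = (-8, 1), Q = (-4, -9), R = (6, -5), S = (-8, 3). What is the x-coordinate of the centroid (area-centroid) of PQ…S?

Apply the shoelace (surveyor's) formula. First the cross-terms c_i = x_i·y_{i+1} − x_{i+1}·y_i:
  76, 74, -22, 16  ⇒  2A = 144, A = 72.
Then Σ (x_i + x_{i+1})·c_i = -976, so x̄ = -976 / (6·72) = -61/27.

-61/27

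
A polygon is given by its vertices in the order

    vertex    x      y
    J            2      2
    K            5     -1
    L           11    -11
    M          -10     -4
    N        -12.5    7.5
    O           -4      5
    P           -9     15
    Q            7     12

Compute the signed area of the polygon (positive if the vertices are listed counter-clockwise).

-302.75

Apply the surveyor's formula: 2A = Σ (x_i·y_{i+1} − x_{i+1}·y_i), indices taken mod 8.
Σ = (-12) + (-44) + (-154) + (-125) + (-32.5) + (-15) + (-213) + (-10) = -605.5
Signed area = Σ/2 = -302.75 (negative ⇒ clockwise traversal).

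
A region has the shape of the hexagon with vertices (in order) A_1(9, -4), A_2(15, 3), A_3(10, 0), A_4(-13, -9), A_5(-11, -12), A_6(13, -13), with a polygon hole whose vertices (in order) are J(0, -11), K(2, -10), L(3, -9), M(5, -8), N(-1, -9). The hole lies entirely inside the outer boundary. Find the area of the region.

187.5

Outer boundary:
A_1→A_2: (9)(3) − (15)(-4) = 87
A_2→A_3: (15)(0) − (10)(3) = -30
A_3→A_4: (10)(-9) − (-13)(0) = -90
A_4→A_5: (-13)(-12) − (-11)(-9) = 57
A_5→A_6: (-11)(-13) − (13)(-12) = 299
A_6→A_1: (13)(-4) − (9)(-13) = 65
Σ = 388
Area = |Σ|/2 = 194.
Hole:
Σ = (22) + (12) + (21) + (-53) + (11) = 13
Area = |Σ|/2 = 6.5.
Net area = 194 − 6.5 = 187.5.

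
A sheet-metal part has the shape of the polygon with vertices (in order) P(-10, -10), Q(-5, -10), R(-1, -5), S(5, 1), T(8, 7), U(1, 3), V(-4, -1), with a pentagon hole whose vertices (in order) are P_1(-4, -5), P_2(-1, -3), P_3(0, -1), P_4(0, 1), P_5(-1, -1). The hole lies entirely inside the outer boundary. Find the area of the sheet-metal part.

Outer boundary:
Apply the shoelace (surveyor's) formula: 2A = Σ (x_i·y_{i+1} − x_{i+1}·y_i), indices taken mod 7.
Σ = (50) + (15) + (24) + (27) + (17) + (11) + (30) = 174
Area = |Σ|/2 = 87.
Hole:
P_1→P_2: (-4)(-3) − (-1)(-5) = 7
P_2→P_3: (-1)(-1) − (0)(-3) = 1
P_3→P_4: (0)(1) − (0)(-1) = 0
P_4→P_5: (0)(-1) − (-1)(1) = 1
P_5→P_1: (-1)(-5) − (-4)(-1) = 1
Σ = 10
Area = |Σ|/2 = 5.
Net area = 87 − 5 = 82.

82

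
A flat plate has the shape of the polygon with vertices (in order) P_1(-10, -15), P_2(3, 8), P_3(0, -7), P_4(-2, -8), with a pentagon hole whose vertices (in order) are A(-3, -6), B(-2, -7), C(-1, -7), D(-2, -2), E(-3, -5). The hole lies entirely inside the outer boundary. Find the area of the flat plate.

Outer boundary:
Σ = (-35) + (-21) + (-14) + (-50) = -120
Area = |Σ|/2 = 60.
Hole:
Σ = (9) + (7) + (-12) + (4) + (3) = 11
Area = |Σ|/2 = 5.5.
Net area = 60 − 5.5 = 54.5.

54.5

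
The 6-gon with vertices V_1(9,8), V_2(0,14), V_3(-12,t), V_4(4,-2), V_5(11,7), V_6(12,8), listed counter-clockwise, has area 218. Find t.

-10

The doubled signed area Σ (x_i y_{i+1} − x_{i+1} y_i) is linear in t.
With t=0 it equals 396; the coefficient of t is -4 (from the two edges through V_3).
So -4·t + 396 = 2·218 = 436 ⇒ t = -10.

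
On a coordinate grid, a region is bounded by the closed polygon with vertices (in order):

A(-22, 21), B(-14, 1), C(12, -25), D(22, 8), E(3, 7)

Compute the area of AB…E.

801.5

Apply the surveyor's formula: 2A = Σ (x_i·y_{i+1} − x_{i+1}·y_i), indices taken mod 5.
Σ = (272) + (338) + (646) + (130) + (217) = 1603
Area = |Σ|/2 = 801.5.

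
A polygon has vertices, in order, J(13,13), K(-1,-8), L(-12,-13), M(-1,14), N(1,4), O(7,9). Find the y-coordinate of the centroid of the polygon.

6/209

Apply the shoelace formula. First the cross-terms c_i = x_i·y_{i+1} − x_{i+1}·y_i:
  -91, -83, -181, -18, -19, -26  ⇒  2A = -418, A = -209.
Then Σ (y_i + y_{i+1})·c_i = -36, so ȳ = -36 / (6·(-209)) = 6/209.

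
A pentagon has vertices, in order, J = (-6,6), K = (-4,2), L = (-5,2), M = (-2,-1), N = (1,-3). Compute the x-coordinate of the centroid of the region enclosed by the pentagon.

-74/27

Apply the surveyor's formula. First the cross-terms c_i = x_i·y_{i+1} − x_{i+1}·y_i:
  12, 2, 9, 7, -12  ⇒  2A = 18, A = 9.
Then Σ (x_i + x_{i+1})·c_i = -148, so x̄ = -148 / (6·9) = -74/27.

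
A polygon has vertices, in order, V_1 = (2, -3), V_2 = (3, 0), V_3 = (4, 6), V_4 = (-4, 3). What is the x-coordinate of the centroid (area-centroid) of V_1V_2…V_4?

Apply the shoelace (surveyor's) formula. First the cross-terms c_i = x_i·y_{i+1} − x_{i+1}·y_i:
  9, 18, 36, 6  ⇒  2A = 69, A = 34.5.
Then Σ (x_i + x_{i+1})·c_i = 159, so x̄ = 159 / (6·34.5) = 53/69.

53/69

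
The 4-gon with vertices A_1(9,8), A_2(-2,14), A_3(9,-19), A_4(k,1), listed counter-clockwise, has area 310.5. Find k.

21

The doubled signed area Σ (x_i y_{i+1} − x_{i+1} y_i) is linear in k.
With k=0 it equals 54; the coefficient of k is 27 (from the two edges through A_4).
So 27·k + 54 = 2·310.5 = 621 ⇒ k = 21.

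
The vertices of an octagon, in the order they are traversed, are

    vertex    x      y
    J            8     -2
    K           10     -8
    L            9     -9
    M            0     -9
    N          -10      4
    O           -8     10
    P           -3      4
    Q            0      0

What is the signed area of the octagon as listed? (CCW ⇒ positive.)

Apply the shoelace (surveyor's) formula: 2A = Σ (x_i·y_{i+1} − x_{i+1}·y_i), indices taken mod 8.
Σ = (-44) + (-18) + (-81) + (-90) + (-68) + (-2) + (0) + (0) = -303
Signed area = Σ/2 = -151.5 (negative ⇒ clockwise traversal).

-151.5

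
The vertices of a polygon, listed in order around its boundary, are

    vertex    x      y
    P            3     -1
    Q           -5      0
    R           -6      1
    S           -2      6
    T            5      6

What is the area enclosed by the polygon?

Apply Gauss's area formula: 2A = Σ (x_i·y_{i+1} − x_{i+1}·y_i), indices taken mod 5.
Cross-terms: -5, -5, -34, -42, -23  ⇒  Σ = -109
Area = |Σ|/2 = 54.5.

54.5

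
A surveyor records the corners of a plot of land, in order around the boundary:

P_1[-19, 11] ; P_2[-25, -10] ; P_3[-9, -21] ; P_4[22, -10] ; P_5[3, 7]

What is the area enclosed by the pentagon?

901

P_1→P_2: (-19)(-10) − (-25)(11) = 465
P_2→P_3: (-25)(-21) − (-9)(-10) = 435
P_3→P_4: (-9)(-10) − (22)(-21) = 552
P_4→P_5: (22)(7) − (3)(-10) = 184
P_5→P_1: (3)(11) − (-19)(7) = 166
Σ = 1802
Area = |Σ|/2 = 901.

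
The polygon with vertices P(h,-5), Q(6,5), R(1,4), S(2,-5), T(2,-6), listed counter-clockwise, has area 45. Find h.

6

The doubled signed area Σ (x_i y_{i+1} − x_{i+1} y_i) is linear in h.
With h=0 it equals 24; the coefficient of h is 11 (from the two edges through P).
So 11·h + 24 = 2·45 = 90 ⇒ h = 6.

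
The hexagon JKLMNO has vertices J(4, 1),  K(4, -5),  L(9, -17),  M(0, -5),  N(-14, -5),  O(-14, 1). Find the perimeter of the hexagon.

72

|JK| = √((0)² + (-6)²) = √36 = 6
|KL| = √((5)² + (-12)²) = √169 = 13
|LM| = √((-9)² + (12)²) = √225 = 15
|MN| = √((-14)² + (0)²) = √196 = 14
|NO| = √((0)² + (6)²) = √36 = 6
|OJ| = √((18)² + (0)²) = √324 = 18
Perimeter = 6 + 13 + 15 + 14 + 6 + 18 = 72.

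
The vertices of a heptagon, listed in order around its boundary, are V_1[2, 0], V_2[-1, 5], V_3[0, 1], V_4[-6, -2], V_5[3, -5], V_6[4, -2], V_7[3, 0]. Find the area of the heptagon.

Σ = (10) + (-1) + (6) + (36) + (14) + (6) + (0) = 71
Area = |Σ|/2 = 35.5.

35.5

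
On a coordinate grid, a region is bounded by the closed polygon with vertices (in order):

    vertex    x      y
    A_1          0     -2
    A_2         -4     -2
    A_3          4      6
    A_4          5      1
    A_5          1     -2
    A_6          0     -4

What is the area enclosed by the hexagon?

A_1→A_2: (0)(-2) − (-4)(-2) = -8
A_2→A_3: (-4)(6) − (4)(-2) = -16
A_3→A_4: (4)(1) − (5)(6) = -26
A_4→A_5: (5)(-2) − (1)(1) = -11
A_5→A_6: (1)(-4) − (0)(-2) = -4
A_6→A_1: (0)(-2) − (0)(-4) = 0
Σ = -65
Area = |Σ|/2 = 32.5.

32.5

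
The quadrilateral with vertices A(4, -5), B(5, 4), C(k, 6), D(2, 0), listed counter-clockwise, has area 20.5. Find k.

2

Write out the shoelace sum; only the two edges meeting at C involve k:
2·Area = [(5·6 − k·4) + (k·0 − 2·6)] + 31
       = -4·k + 49 = 41
⇒ k = 2.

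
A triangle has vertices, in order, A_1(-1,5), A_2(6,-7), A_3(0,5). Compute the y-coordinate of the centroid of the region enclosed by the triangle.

1

Apply the shoelace (surveyor's) formula. First the cross-terms c_i = x_i·y_{i+1} − x_{i+1}·y_i:
  -23, 30, 5  ⇒  2A = 12, A = 6.
Then Σ (y_i + y_{i+1})·c_i = 36, so ȳ = 36 / (6·6) = 1.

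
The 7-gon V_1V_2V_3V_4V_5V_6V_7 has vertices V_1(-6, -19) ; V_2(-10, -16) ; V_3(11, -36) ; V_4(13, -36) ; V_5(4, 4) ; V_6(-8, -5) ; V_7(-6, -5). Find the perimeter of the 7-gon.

108

|V_1V_2| = √((-4)² + (3)²) = √25 = 5
|V_2V_3| = √((21)² + (-20)²) = √841 = 29
|V_3V_4| = √((2)² + (0)²) = √4 = 2
|V_4V_5| = √((-9)² + (40)²) = √1681 = 41
|V_5V_6| = √((-12)² + (-9)²) = √225 = 15
|V_6V_7| = √((2)² + (0)²) = √4 = 2
|V_7V_1| = √((0)² + (-14)²) = √196 = 14
Perimeter = 5 + 29 + 2 + 41 + 15 + 2 + 14 = 108.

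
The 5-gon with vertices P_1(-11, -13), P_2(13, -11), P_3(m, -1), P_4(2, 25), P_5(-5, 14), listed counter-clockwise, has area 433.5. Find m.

6

The doubled signed area Σ (x_i y_{i+1} − x_{i+1} y_i) is linear in m.
With m=0 it equals 651; the coefficient of m is 36 (from the two edges through P_3).
So 36·m + 651 = 2·433.5 = 867 ⇒ m = 6.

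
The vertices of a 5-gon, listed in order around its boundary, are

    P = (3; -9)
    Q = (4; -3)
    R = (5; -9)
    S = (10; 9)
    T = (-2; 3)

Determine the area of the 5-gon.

Apply the surveyor's formula: 2A = Σ (x_i·y_{i+1} − x_{i+1}·y_i), indices taken mod 5.
Σ = (27) + (-21) + (135) + (48) + (9) = 198
Area = |Σ|/2 = 99.

99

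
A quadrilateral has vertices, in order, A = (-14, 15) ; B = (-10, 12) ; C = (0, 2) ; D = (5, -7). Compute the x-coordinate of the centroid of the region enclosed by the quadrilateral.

Apply Gauss's area formula. First the cross-terms c_i = x_i·y_{i+1} − x_{i+1}·y_i:
  -18, -20, -10, -23  ⇒  2A = -71, A = -35.5.
Then Σ (x_i + x_{i+1})·c_i = 789, so x̄ = 789 / (6·(-35.5)) = -263/71.

-263/71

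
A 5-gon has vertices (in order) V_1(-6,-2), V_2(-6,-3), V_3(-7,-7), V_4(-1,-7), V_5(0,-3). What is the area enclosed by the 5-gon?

Σ = (6) + (21) + (42) + (3) + (-18) = 54
Area = |Σ|/2 = 27.

27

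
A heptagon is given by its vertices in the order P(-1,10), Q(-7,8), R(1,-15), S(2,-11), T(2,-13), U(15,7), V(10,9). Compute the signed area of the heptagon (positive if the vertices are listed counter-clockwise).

278.5

Apply the shoelace (surveyor's) formula: 2A = Σ (x_i·y_{i+1} − x_{i+1}·y_i), indices taken mod 7.
P→Q: (-1)(8) − (-7)(10) = 62
Q→R: (-7)(-15) − (1)(8) = 97
R→S: (1)(-11) − (2)(-15) = 19
S→T: (2)(-13) − (2)(-11) = -4
T→U: (2)(7) − (15)(-13) = 209
U→V: (15)(9) − (10)(7) = 65
V→P: (10)(10) − (-1)(9) = 109
Σ = 557
Signed area = Σ/2 = 278.5 (positive ⇒ counter-clockwise traversal).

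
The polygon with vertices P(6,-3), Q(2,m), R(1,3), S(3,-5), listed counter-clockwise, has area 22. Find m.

Write out the shoelace sum; only the two edges meeting at Q involve m:
2·Area = [(6·m − 2·(-3)) + (2·3 − 1·m)] + 7
       = 5·m + 19 = 44
⇒ m = 5.

5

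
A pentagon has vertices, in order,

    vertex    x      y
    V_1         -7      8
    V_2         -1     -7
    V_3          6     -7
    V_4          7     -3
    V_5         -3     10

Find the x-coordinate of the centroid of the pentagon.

Apply the surveyor's formula. First the cross-terms c_i = x_i·y_{i+1} − x_{i+1}·y_i:
  57, 49, 31, 61, 46  ⇒  2A = 244, A = 122.
Then Σ (x_i + x_{i+1})·c_i = -24, so x̄ = -24 / (6·122) = -2/61.

-2/61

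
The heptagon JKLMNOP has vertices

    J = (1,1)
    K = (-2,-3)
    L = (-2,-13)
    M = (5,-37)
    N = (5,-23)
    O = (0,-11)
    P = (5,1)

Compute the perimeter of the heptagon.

84

|JK| = √((-3)² + (-4)²) = √25 = 5
|KL| = √((0)² + (-10)²) = √100 = 10
|LM| = √((7)² + (-24)²) = √625 = 25
|MN| = √((0)² + (14)²) = √196 = 14
|NO| = √((-5)² + (12)²) = √169 = 13
|OP| = √((5)² + (12)²) = √169 = 13
|PJ| = √((-4)² + (0)²) = √16 = 4
Perimeter = 5 + 10 + 25 + 14 + 13 + 13 + 4 = 84.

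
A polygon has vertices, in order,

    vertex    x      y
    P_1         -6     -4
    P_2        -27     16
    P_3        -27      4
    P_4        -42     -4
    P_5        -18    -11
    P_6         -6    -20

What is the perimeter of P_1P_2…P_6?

114

|P_1P_2| = √((-21)² + (20)²) = √841 = 29
|P_2P_3| = √((0)² + (-12)²) = √144 = 12
|P_3P_4| = √((-15)² + (-8)²) = √289 = 17
|P_4P_5| = √((24)² + (-7)²) = √625 = 25
|P_5P_6| = √((12)² + (-9)²) = √225 = 15
|P_6P_1| = √((0)² + (16)²) = √256 = 16
Perimeter = 29 + 12 + 17 + 25 + 15 + 16 = 114.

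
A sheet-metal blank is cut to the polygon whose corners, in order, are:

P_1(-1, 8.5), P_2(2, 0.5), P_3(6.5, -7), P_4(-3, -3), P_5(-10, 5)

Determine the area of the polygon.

Σ = (-17.5) + (-17.25) + (-40.5) + (-45) + (-80) = -200.25
Area = |Σ|/2 = 100.125.

100.125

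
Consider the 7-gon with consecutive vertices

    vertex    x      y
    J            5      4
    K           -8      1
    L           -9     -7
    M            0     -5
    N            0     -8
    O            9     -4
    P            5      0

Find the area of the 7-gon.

129.5

Apply the shoelace formula: 2A = Σ (x_i·y_{i+1} − x_{i+1}·y_i), indices taken mod 7.
Σ = (37) + (65) + (45) + (0) + (72) + (20) + (20) = 259
Area = |Σ|/2 = 129.5.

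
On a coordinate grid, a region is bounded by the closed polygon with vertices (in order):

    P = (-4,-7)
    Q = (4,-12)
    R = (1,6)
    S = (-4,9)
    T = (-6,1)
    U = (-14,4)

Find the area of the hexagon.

149.5

Σ = (76) + (36) + (33) + (50) + (-10) + (114) = 299
Area = |Σ|/2 = 149.5.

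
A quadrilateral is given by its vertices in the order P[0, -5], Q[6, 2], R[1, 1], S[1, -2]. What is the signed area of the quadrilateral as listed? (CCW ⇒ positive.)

Apply Gauss's area formula: 2A = Σ (x_i·y_{i+1} − x_{i+1}·y_i), indices taken mod 4.
Σ = (30) + (4) + (-3) + (-5) = 26
Signed area = Σ/2 = 13 (positive ⇒ counter-clockwise traversal).

13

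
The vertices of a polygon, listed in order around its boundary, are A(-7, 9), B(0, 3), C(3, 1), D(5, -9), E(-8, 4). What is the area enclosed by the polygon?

79

A→B: (-7)(3) − (0)(9) = -21
B→C: (0)(1) − (3)(3) = -9
C→D: (3)(-9) − (5)(1) = -32
D→E: (5)(4) − (-8)(-9) = -52
E→A: (-8)(9) − (-7)(4) = -44
Σ = -158
Area = |Σ|/2 = 79.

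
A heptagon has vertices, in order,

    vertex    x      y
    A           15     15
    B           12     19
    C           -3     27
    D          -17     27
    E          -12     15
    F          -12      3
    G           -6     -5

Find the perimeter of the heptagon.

|AB| = √((-3)² + (4)²) = √25 = 5
|BC| = √((-15)² + (8)²) = √289 = 17
|CD| = √((-14)² + (0)²) = √196 = 14
|DE| = √((5)² + (-12)²) = √169 = 13
|EF| = √((0)² + (-12)²) = √144 = 12
|FG| = √((6)² + (-8)²) = √100 = 10
|GA| = √((21)² + (20)²) = √841 = 29
Perimeter = 5 + 17 + 14 + 13 + 12 + 10 + 29 = 100.

100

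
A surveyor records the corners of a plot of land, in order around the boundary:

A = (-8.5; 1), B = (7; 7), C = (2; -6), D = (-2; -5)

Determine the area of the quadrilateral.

94.5

A→B: (-8.5)(7) − (7)(1) = -66.5
B→C: (7)(-6) − (2)(7) = -56
C→D: (2)(-5) − (-2)(-6) = -22
D→A: (-2)(1) − (-8.5)(-5) = -44.5
Σ = -189
Area = |Σ|/2 = 94.5.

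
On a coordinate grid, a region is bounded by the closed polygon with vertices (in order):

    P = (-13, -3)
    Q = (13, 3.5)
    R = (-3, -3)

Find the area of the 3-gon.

32.5

Apply the shoelace formula: 2A = Σ (x_i·y_{i+1} − x_{i+1}·y_i), indices taken mod 3.
Σ = (-6.5) + (-28.5) + (-30) = -65
Area = |Σ|/2 = 32.5.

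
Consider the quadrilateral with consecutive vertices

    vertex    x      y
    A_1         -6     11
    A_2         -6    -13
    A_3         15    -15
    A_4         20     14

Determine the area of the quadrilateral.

621.5

Apply the surveyor's formula: 2A = Σ (x_i·y_{i+1} − x_{i+1}·y_i), indices taken mod 4.
A_1→A_2: (-6)(-13) − (-6)(11) = 144
A_2→A_3: (-6)(-15) − (15)(-13) = 285
A_3→A_4: (15)(14) − (20)(-15) = 510
A_4→A_1: (20)(11) − (-6)(14) = 304
Σ = 1243
Area = |Σ|/2 = 621.5.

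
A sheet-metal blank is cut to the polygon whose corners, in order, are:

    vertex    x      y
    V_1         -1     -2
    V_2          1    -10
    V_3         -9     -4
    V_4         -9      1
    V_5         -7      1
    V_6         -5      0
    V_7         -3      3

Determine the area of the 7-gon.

65

Apply the shoelace (surveyor's) formula: 2A = Σ (x_i·y_{i+1} − x_{i+1}·y_i), indices taken mod 7.
Σ = (12) + (-94) + (-45) + (-2) + (5) + (-15) + (9) = -130
Area = |Σ|/2 = 65.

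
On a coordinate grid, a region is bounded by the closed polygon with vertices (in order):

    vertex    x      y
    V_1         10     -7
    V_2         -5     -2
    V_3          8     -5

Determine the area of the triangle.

Apply the surveyor's formula: 2A = Σ (x_i·y_{i+1} − x_{i+1}·y_i), indices taken mod 3.
Cross-terms: -55, 41, -6  ⇒  Σ = -20
Area = |Σ|/2 = 10.

10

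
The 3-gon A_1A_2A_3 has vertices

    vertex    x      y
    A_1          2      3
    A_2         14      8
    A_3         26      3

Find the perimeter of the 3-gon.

50

|A_1A_2| = √((12)² + (5)²) = √169 = 13
|A_2A_3| = √((12)² + (-5)²) = √169 = 13
|A_3A_1| = √((-24)² + (0)²) = √576 = 24
Perimeter = 13 + 13 + 24 = 50.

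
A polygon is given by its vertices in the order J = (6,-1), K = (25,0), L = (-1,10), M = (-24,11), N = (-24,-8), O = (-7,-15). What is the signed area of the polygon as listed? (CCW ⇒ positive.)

Apply the shoelace formula: 2A = Σ (x_i·y_{i+1} − x_{i+1}·y_i), indices taken mod 6.
Σ = (25) + (250) + (229) + (456) + (304) + (97) = 1361
Signed area = Σ/2 = 680.5 (positive ⇒ counter-clockwise traversal).

680.5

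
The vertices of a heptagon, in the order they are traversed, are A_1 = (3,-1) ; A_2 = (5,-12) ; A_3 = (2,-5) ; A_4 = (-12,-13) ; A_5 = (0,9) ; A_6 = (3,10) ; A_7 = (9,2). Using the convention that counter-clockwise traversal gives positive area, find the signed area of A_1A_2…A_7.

-176

Apply the shoelace formula: 2A = Σ (x_i·y_{i+1} − x_{i+1}·y_i), indices taken mod 7.
A_1→A_2: (3)(-12) − (5)(-1) = -31
A_2→A_3: (5)(-5) − (2)(-12) = -1
A_3→A_4: (2)(-13) − (-12)(-5) = -86
A_4→A_5: (-12)(9) − (0)(-13) = -108
A_5→A_6: (0)(10) − (3)(9) = -27
A_6→A_7: (3)(2) − (9)(10) = -84
A_7→A_1: (9)(-1) − (3)(2) = -15
Σ = -352
Signed area = Σ/2 = -176 (negative ⇒ clockwise traversal).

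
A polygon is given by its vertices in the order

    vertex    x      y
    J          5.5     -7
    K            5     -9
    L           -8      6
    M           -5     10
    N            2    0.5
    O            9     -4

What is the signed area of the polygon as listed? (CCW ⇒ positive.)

Apply the shoelace (surveyor's) formula: 2A = Σ (x_i·y_{i+1} − x_{i+1}·y_i), indices taken mod 6.
Σ = (-14.5) + (-42) + (-50) + (-22.5) + (-12.5) + (-41) = -182.5
Signed area = Σ/2 = -91.25 (negative ⇒ clockwise traversal).

-91.25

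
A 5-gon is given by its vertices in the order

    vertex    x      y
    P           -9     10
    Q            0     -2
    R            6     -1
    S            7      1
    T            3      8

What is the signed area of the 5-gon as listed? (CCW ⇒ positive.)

99

Apply Gauss's area formula: 2A = Σ (x_i·y_{i+1} − x_{i+1}·y_i), indices taken mod 5.
Cross-terms: 18, 12, 13, 53, 102  ⇒  Σ = 198
Signed area = Σ/2 = 99 (positive ⇒ counter-clockwise traversal).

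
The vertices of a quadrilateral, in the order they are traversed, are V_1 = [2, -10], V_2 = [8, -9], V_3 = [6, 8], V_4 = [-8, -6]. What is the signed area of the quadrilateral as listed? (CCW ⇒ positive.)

150

Σ = (62) + (118) + (28) + (92) = 300
Signed area = Σ/2 = 150 (positive ⇒ counter-clockwise traversal).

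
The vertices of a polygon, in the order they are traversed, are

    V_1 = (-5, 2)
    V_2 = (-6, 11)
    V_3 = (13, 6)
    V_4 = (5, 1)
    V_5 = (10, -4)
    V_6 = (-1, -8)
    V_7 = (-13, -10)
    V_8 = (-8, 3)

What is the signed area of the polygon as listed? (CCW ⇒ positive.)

Apply the shoelace formula: 2A = Σ (x_i·y_{i+1} − x_{i+1}·y_i), indices taken mod 8.
Σ = (-43) + (-179) + (-17) + (-30) + (-84) + (-94) + (-119) + (-1) = -567
Signed area = Σ/2 = -283.5 (negative ⇒ clockwise traversal).

-283.5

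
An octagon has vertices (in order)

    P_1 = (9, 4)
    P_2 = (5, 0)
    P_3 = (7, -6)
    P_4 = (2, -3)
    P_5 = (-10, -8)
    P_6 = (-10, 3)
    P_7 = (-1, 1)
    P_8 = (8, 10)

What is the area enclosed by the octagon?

149

Cross-terms: -20, -30, -9, -46, -110, -7, -18, -58  ⇒  Σ = -298
Area = |Σ|/2 = 149.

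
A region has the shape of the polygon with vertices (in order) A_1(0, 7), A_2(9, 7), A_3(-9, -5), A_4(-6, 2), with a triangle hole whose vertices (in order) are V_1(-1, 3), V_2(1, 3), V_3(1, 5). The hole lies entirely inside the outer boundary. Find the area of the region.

Outer boundary:
Apply Gauss's area formula: 2A = Σ (x_i·y_{i+1} − x_{i+1}·y_i), indices taken mod 4.
Σ = (-63) + (18) + (-48) + (-42) = -135
Area = |Σ|/2 = 67.5.
Hole:
Apply Gauss's area formula: 2A = Σ (x_i·y_{i+1} − x_{i+1}·y_i), indices taken mod 3.
Σ = (-6) + (2) + (8) = 4
Area = |Σ|/2 = 2.
Net area = 67.5 − 2 = 65.5.

65.5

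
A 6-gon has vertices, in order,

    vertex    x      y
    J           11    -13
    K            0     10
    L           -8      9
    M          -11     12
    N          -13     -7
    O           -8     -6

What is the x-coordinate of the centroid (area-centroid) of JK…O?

-559/206

Apply the shoelace formula. First the cross-terms c_i = x_i·y_{i+1} − x_{i+1}·y_i:
  110, 80, 3, 233, 22, 170  ⇒  2A = 618, A = 309.
Then Σ (x_i + x_{i+1})·c_i = -5031, so x̄ = -5031 / (6·309) = -559/206.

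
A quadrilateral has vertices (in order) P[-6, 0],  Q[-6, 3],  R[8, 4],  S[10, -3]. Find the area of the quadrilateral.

Cross-terms: -18, -48, -64, -18  ⇒  Σ = -148
Area = |Σ|/2 = 74.

74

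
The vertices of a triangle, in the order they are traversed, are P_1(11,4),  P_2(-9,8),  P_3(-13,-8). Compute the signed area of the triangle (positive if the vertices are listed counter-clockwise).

Apply Gauss's area formula: 2A = Σ (x_i·y_{i+1} − x_{i+1}·y_i), indices taken mod 3.
Cross-terms: 124, 176, 36  ⇒  Σ = 336
Signed area = Σ/2 = 168 (positive ⇒ counter-clockwise traversal).

168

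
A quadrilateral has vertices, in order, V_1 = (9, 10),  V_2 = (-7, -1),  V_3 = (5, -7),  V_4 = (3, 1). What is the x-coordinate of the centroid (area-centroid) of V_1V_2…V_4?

Apply the shoelace (surveyor's) formula. First the cross-terms c_i = x_i·y_{i+1} − x_{i+1}·y_i:
  61, 54, 26, 21  ⇒  2A = 162, A = 81.
Then Σ (x_i + x_{i+1})·c_i = 474, so x̄ = 474 / (6·81) = 79/81.

79/81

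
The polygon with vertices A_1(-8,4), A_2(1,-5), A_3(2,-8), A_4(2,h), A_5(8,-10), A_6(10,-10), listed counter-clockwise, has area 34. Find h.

-9

The doubled signed area Σ (x_i y_{i+1} − x_{i+1} y_i) is linear in h.
With h=0 it equals 14; the coefficient of h is -6 (from the two edges through A_4).
So -6·h + 14 = 2·34 = 68 ⇒ h = -9.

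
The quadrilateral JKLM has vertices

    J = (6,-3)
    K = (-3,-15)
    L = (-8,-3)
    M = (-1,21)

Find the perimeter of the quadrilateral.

|JK| = √((-9)² + (-12)²) = √225 = 15
|KL| = √((-5)² + (12)²) = √169 = 13
|LM| = √((7)² + (24)²) = √625 = 25
|MJ| = √((7)² + (-24)²) = √625 = 25
Perimeter = 15 + 13 + 25 + 25 = 78.

78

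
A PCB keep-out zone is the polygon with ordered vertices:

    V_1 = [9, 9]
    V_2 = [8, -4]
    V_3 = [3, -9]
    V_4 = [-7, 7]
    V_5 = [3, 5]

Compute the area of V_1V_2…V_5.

142

Apply the shoelace (surveyor's) formula: 2A = Σ (x_i·y_{i+1} − x_{i+1}·y_i), indices taken mod 5.
Σ = (-108) + (-60) + (-42) + (-56) + (-18) = -284
Area = |Σ|/2 = 142.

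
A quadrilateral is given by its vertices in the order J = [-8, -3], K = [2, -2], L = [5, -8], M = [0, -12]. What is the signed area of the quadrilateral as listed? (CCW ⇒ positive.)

Σ = (22) + (-6) + (-60) + (-96) = -140
Signed area = Σ/2 = -70 (negative ⇒ clockwise traversal).

-70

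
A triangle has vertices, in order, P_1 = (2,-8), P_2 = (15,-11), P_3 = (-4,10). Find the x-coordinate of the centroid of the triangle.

Apply the surveyor's formula. First the cross-terms c_i = x_i·y_{i+1} − x_{i+1}·y_i:
  98, 106, 12  ⇒  2A = 216, A = 108.
Then Σ (x_i + x_{i+1})·c_i = 2808, so x̄ = 2808 / (6·108) = 13/3.

13/3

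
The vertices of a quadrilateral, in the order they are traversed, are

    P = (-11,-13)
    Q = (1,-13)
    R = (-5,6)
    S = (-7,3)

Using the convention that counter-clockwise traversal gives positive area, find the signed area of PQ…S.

124

Σ = (156) + (-59) + (27) + (124) = 248
Signed area = Σ/2 = 124 (positive ⇒ counter-clockwise traversal).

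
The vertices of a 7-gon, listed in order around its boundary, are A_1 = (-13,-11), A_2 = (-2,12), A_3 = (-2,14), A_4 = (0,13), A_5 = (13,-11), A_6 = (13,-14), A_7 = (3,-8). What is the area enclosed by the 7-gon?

307.5

Σ = (-178) + (-4) + (-26) + (-169) + (-39) + (-62) + (-137) = -615
Area = |Σ|/2 = 307.5.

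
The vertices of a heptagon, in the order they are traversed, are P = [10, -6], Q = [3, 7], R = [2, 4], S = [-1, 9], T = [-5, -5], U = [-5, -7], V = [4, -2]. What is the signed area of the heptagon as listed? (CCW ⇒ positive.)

Apply the shoelace formula: 2A = Σ (x_i·y_{i+1} − x_{i+1}·y_i), indices taken mod 7.
Σ = (88) + (-2) + (22) + (50) + (10) + (38) + (-4) = 202
Signed area = Σ/2 = 101 (positive ⇒ counter-clockwise traversal).

101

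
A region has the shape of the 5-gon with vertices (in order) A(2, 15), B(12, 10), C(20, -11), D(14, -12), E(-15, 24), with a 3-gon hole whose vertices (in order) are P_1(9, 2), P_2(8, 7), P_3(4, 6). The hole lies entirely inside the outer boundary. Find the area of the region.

337

Outer boundary:
Apply the surveyor's formula: 2A = Σ (x_i·y_{i+1} − x_{i+1}·y_i), indices taken mod 5.
Cross-terms: -160, -332, -86, 156, -273  ⇒  Σ = -695
Area = |Σ|/2 = 347.5.
Hole:
Apply the surveyor's formula: 2A = Σ (x_i·y_{i+1} − x_{i+1}·y_i), indices taken mod 3.
P_1→P_2: (9)(7) − (8)(2) = 47
P_2→P_3: (8)(6) − (4)(7) = 20
P_3→P_1: (4)(2) − (9)(6) = -46
Σ = 21
Area = |Σ|/2 = 10.5.
Net area = 347.5 − 10.5 = 337.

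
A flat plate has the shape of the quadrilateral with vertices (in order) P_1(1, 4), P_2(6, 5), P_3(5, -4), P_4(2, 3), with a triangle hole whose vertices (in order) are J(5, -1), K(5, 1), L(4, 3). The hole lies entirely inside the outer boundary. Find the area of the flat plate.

19

Outer boundary:
Apply the shoelace (surveyor's) formula: 2A = Σ (x_i·y_{i+1} − x_{i+1}·y_i), indices taken mod 4.
Σ = (-19) + (-49) + (23) + (5) = -40
Area = |Σ|/2 = 20.
Hole:
Σ = (10) + (11) + (-19) = 2
Area = |Σ|/2 = 1.
Net area = 20 − 1 = 19.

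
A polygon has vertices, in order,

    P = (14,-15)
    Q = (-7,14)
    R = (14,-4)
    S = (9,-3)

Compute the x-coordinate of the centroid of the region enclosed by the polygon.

16/3

Apply the shoelace formula. First the cross-terms c_i = x_i·y_{i+1} − x_{i+1}·y_i:
  91, -168, -6, -93  ⇒  2A = -176, A = -88.
Then Σ (x_i + x_{i+1})·c_i = -2816, so x̄ = -2816 / (6·(-88)) = 16/3.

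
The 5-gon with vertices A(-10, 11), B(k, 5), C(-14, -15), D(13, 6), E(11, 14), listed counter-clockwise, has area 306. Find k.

-4

Write out the shoelace sum; only the two edges meeting at B involve k:
2·Area = [((-10)·5 − k·11) + (k·(-15) − (-14)·5)] + 488
       = -26·k + 508 = 612
⇒ k = -4.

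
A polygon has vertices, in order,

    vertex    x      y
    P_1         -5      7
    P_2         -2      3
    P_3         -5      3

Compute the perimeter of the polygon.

|P_1P_2| = √((3)² + (-4)²) = √25 = 5
|P_2P_3| = √((-3)² + (0)²) = √9 = 3
|P_3P_1| = √((0)² + (4)²) = √16 = 4
Perimeter = 5 + 3 + 4 = 12.

12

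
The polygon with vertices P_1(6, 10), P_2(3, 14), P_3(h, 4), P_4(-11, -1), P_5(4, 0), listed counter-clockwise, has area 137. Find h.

-8

Write out the shoelace sum; only the two edges meeting at P_3 involve h:
2·Area = [(3·4 − h·14) + (h·(-1) − (-11)·4)] + 98
       = -15·h + 154 = 274
⇒ h = -8.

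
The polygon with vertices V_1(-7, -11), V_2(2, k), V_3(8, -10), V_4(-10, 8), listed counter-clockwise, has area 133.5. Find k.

-9

Write out the shoelace sum; only the two edges meeting at V_2 involve k:
2·Area = [((-7)·k − 2·(-11)) + (2·(-10) − 8·k)] + 130
       = -15·k + 132 = 267
⇒ k = -9.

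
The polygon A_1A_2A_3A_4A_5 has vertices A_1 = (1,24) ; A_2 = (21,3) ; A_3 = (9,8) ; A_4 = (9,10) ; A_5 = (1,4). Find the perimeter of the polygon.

74

|A_1A_2| = √((20)² + (-21)²) = √841 = 29
|A_2A_3| = √((-12)² + (5)²) = √169 = 13
|A_3A_4| = √((0)² + (2)²) = √4 = 2
|A_4A_5| = √((-8)² + (-6)²) = √100 = 10
|A_5A_1| = √((0)² + (20)²) = √400 = 20
Perimeter = 29 + 13 + 2 + 10 + 20 = 74.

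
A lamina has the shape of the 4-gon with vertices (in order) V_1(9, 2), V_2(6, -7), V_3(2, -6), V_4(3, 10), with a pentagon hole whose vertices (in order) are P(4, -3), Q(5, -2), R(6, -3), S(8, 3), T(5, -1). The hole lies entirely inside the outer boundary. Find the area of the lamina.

65.5

Outer boundary:
Apply Gauss's area formula: 2A = Σ (x_i·y_{i+1} − x_{i+1}·y_i), indices taken mod 4.
V_1→V_2: (9)(-7) − (6)(2) = -75
V_2→V_3: (6)(-6) − (2)(-7) = -22
V_3→V_4: (2)(10) − (3)(-6) = 38
V_4→V_1: (3)(2) − (9)(10) = -84
Σ = -143
Area = |Σ|/2 = 71.5.
Hole:
P→Q: (4)(-2) − (5)(-3) = 7
Q→R: (5)(-3) − (6)(-2) = -3
R→S: (6)(3) − (8)(-3) = 42
S→T: (8)(-1) − (5)(3) = -23
T→P: (5)(-3) − (4)(-1) = -11
Σ = 12
Area = |Σ|/2 = 6.
Net area = 71.5 − 6 = 65.5.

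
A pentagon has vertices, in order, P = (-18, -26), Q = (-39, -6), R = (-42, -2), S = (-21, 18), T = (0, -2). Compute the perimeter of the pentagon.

|PQ| = √((-21)² + (20)²) = √841 = 29
|QR| = √((-3)² + (4)²) = √25 = 5
|RS| = √((21)² + (20)²) = √841 = 29
|ST| = √((21)² + (-20)²) = √841 = 29
|TP| = √((-18)² + (-24)²) = √900 = 30
Perimeter = 29 + 5 + 29 + 29 + 30 = 122.

122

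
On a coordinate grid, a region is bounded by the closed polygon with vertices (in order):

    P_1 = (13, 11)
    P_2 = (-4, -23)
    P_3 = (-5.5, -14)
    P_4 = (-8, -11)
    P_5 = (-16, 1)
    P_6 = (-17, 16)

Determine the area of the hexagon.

Apply the surveyor's formula: 2A = Σ (x_i·y_{i+1} − x_{i+1}·y_i), indices taken mod 6.
P_1→P_2: (13)(-23) − (-4)(11) = -255
P_2→P_3: (-4)(-14) − (-5.5)(-23) = -70.5
P_3→P_4: (-5.5)(-11) − (-8)(-14) = -51.5
P_4→P_5: (-8)(1) − (-16)(-11) = -184
P_5→P_6: (-16)(16) − (-17)(1) = -239
P_6→P_1: (-17)(11) − (13)(16) = -395
Σ = -1195
Area = |Σ|/2 = 597.5.

597.5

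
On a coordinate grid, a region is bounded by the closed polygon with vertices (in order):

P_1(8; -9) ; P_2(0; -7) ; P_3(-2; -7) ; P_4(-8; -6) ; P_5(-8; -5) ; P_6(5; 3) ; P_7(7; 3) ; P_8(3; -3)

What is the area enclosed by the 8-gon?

80

Apply the shoelace formula: 2A = Σ (x_i·y_{i+1} − x_{i+1}·y_i), indices taken mod 8.
Σ = (-56) + (-14) + (-44) + (-8) + (1) + (-6) + (-30) + (-3) = -160
Area = |Σ|/2 = 80.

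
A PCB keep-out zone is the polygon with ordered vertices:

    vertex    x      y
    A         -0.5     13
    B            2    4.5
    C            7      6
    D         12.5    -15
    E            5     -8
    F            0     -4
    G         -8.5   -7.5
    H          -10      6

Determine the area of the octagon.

Apply the shoelace formula: 2A = Σ (x_i·y_{i+1} − x_{i+1}·y_i), indices taken mod 8.
A→B: (-0.5)(4.5) − (2)(13) = -28.25
B→C: (2)(6) − (7)(4.5) = -19.5
C→D: (7)(-15) − (12.5)(6) = -180
D→E: (12.5)(-8) − (5)(-15) = -25
E→F: (5)(-4) − (0)(-8) = -20
F→G: (0)(-7.5) − (-8.5)(-4) = -34
G→H: (-8.5)(6) − (-10)(-7.5) = -126
H→A: (-10)(13) − (-0.5)(6) = -127
Σ = -559.75
Area = |Σ|/2 = 279.875.

279.875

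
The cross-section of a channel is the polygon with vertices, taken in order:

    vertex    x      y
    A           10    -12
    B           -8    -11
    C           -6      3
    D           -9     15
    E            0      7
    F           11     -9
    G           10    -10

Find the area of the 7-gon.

Apply the shoelace formula: 2A = Σ (x_i·y_{i+1} − x_{i+1}·y_i), indices taken mod 7.
Σ = (-206) + (-90) + (-63) + (-63) + (-77) + (-20) + (-20) = -539
Area = |Σ|/2 = 269.5.

269.5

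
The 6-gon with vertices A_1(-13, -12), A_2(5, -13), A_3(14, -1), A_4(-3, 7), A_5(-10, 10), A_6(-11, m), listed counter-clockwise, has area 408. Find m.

Write out the shoelace sum; only the two edges meeting at A_6 involve m:
2·Area = [((-10)·m − (-11)·10) + ((-11)·(-12) − (-13)·m)] + 541
       = 3·m + 783 = 816
⇒ m = 11.

11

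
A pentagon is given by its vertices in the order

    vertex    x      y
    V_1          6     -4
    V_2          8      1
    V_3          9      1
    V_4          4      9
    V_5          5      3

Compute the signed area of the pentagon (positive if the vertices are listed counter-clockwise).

Apply the shoelace (surveyor's) formula: 2A = Σ (x_i·y_{i+1} − x_{i+1}·y_i), indices taken mod 5.
Σ = (38) + (-1) + (77) + (-33) + (-38) = 43
Signed area = Σ/2 = 21.5 (positive ⇒ counter-clockwise traversal).

21.5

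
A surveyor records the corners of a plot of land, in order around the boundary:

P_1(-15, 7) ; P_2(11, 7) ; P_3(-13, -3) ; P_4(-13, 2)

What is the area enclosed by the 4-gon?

125

Σ = (-182) + (58) + (-65) + (-61) = -250
Area = |Σ|/2 = 125.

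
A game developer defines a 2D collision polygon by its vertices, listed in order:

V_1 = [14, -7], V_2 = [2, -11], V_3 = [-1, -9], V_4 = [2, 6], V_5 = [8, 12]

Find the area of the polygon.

202.5

Σ = (-140) + (-29) + (12) + (-24) + (-224) = -405
Area = |Σ|/2 = 202.5.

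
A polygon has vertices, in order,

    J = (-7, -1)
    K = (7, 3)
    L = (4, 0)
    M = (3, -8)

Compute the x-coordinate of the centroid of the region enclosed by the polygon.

Apply the shoelace (surveyor's) formula. First the cross-terms c_i = x_i·y_{i+1} − x_{i+1}·y_i:
  -14, -12, -32, -59  ⇒  2A = -117, A = -58.5.
Then Σ (x_i + x_{i+1})·c_i = -120, so x̄ = -120 / (6·(-58.5)) = 40/117.

40/117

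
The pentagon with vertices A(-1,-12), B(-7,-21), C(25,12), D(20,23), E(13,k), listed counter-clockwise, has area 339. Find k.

20

The doubled signed area Σ (x_i y_{i+1} − x_{i+1} y_i) is linear in k.
With k=0 it equals 258; the coefficient of k is 21 (from the two edges through E).
So 21·k + 258 = 2·339 = 678 ⇒ k = 20.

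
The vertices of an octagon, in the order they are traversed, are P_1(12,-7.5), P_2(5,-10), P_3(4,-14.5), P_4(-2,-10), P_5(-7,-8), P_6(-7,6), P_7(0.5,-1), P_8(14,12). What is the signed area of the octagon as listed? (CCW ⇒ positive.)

Apply the shoelace (surveyor's) formula: 2A = Σ (x_i·y_{i+1} − x_{i+1}·y_i), indices taken mod 8.
Cross-terms: -82.5, -32.5, -69, -54, -98, 4, 20, -249  ⇒  Σ = -561
Signed area = Σ/2 = -280.5 (negative ⇒ clockwise traversal).

-280.5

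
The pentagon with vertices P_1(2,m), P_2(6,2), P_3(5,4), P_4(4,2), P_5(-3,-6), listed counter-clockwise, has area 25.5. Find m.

The doubled signed area Σ (x_i y_{i+1} − x_{i+1} y_i) is linear in m.
With m=0 it equals 6; the coefficient of m is -9 (from the two edges through P_1).
So -9·m + 6 = 2·25.5 = 51 ⇒ m = -5.

-5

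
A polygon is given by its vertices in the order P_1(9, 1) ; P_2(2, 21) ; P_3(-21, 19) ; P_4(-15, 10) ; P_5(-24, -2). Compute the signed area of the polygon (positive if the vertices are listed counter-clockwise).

502.5

Apply Gauss's area formula: 2A = Σ (x_i·y_{i+1} − x_{i+1}·y_i), indices taken mod 5.
P_1→P_2: (9)(21) − (2)(1) = 187
P_2→P_3: (2)(19) − (-21)(21) = 479
P_3→P_4: (-21)(10) − (-15)(19) = 75
P_4→P_5: (-15)(-2) − (-24)(10) = 270
P_5→P_1: (-24)(1) − (9)(-2) = -6
Σ = 1005
Signed area = Σ/2 = 502.5 (positive ⇒ counter-clockwise traversal).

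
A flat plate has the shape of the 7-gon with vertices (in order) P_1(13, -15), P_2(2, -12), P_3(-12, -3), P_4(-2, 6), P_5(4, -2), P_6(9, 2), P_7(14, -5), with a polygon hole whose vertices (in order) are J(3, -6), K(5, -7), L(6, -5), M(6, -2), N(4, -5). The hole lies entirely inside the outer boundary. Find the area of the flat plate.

276.5

Outer boundary:
Apply the shoelace formula: 2A = Σ (x_i·y_{i+1} − x_{i+1}·y_i), indices taken mod 7.
Σ = (-126) + (-150) + (-78) + (-20) + (26) + (-73) + (-145) = -566
Area = |Σ|/2 = 283.
Hole:
Apply Gauss's area formula: 2A = Σ (x_i·y_{i+1} − x_{i+1}·y_i), indices taken mod 5.
J→K: (3)(-7) − (5)(-6) = 9
K→L: (5)(-5) − (6)(-7) = 17
L→M: (6)(-2) − (6)(-5) = 18
M→N: (6)(-5) − (4)(-2) = -22
N→J: (4)(-6) − (3)(-5) = -9
Σ = 13
Area = |Σ|/2 = 6.5.
Net area = 283 − 6.5 = 276.5.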